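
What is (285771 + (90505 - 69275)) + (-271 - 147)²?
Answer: 481725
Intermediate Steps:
(285771 + (90505 - 69275)) + (-271 - 147)² = (285771 + 21230) + (-418)² = 307001 + 174724 = 481725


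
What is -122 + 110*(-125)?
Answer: -13872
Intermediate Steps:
-122 + 110*(-125) = -122 - 13750 = -13872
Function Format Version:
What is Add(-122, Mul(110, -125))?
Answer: -13872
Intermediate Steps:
Add(-122, Mul(110, -125)) = Add(-122, -13750) = -13872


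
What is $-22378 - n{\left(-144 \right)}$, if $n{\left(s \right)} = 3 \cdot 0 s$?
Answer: $-22378$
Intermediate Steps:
$n{\left(s \right)} = 0$ ($n{\left(s \right)} = 0 s = 0$)
$-22378 - n{\left(-144 \right)} = -22378 - 0 = -22378 + 0 = -22378$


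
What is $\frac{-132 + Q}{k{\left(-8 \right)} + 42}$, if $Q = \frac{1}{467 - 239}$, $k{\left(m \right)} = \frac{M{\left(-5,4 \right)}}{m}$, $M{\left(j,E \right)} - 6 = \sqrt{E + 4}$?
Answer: $- \frac{1655225}{517237} - \frac{30095 \sqrt{2}}{1551711} \approx -3.2276$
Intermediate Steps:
$M{\left(j,E \right)} = 6 + \sqrt{4 + E}$ ($M{\left(j,E \right)} = 6 + \sqrt{E + 4} = 6 + \sqrt{4 + E}$)
$k{\left(m \right)} = \frac{6 + 2 \sqrt{2}}{m}$ ($k{\left(m \right)} = \frac{6 + \sqrt{4 + 4}}{m} = \frac{6 + \sqrt{8}}{m} = \frac{6 + 2 \sqrt{2}}{m}$)
$Q = \frac{1}{228} \approx 0.004386$
$\frac{-132 + Q}{k{\left(-8 \right)} + 42} = \frac{-132 + \frac{1}{228}}{\frac{2 \left(3 + \sqrt{2}\right)}{-8} + 42} = - \frac{30095}{228 \left(2 \left(- \frac{1}{8}\right) \left(3 + \sqrt{2}\right) + 42\right)} = - \frac{30095}{228 \left(\left(- \frac{3}{4} - \frac{\sqrt{2}}{4}\right) + 42\right)} = - \frac{30095}{228 \left(\frac{165}{4} - \frac{\sqrt{2}}{4}\right)}$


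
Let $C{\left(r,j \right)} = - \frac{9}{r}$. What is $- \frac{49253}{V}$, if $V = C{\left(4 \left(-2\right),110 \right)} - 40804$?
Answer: $\frac{394024}{326423} \approx 1.2071$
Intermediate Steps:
$V = - \frac{326423}{8}$ ($V = - \frac{9}{4 \left(-2\right)} - 40804 = - \frac{9}{-8} - 40804 = \left(-9\right) \left(- \frac{1}{8}\right) - 40804 = \frac{9}{8} - 40804 = - \frac{326423}{8} \approx -40803.0$)
$- \frac{49253}{V} = - \frac{49253}{- \frac{326423}{8}} = \left(-49253\right) \left(- \frac{8}{326423}\right) = \frac{394024}{326423}$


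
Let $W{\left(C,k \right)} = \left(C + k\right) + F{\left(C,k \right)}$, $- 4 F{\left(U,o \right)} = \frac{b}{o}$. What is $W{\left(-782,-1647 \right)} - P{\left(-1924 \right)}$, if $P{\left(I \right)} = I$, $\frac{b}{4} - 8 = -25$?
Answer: $- \frac{831752}{1647} \approx -505.01$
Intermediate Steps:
$b = -68$ ($b = 32 + 4 \left(-25\right) = 32 - 100 = -68$)
$F{\left(U,o \right)} = \frac{17}{o}$ ($F{\left(U,o \right)} = - \frac{\left(-68\right) \frac{1}{o}}{4} = \frac{17}{o}$)
$W{\left(C,k \right)} = C + k + \frac{17}{k}$ ($W{\left(C,k \right)} = \left(C + k\right) + \frac{17}{k} = C + k + \frac{17}{k}$)
$W{\left(-782,-1647 \right)} - P{\left(-1924 \right)} = \left(-782 - 1647 + \frac{17}{-1647}\right) - -1924 = \left(-782 - 1647 + 17 \left(- \frac{1}{1647}\right)\right) + 1924 = \left(-782 - 1647 - \frac{17}{1647}\right) + 1924 = - \frac{4000580}{1647} + 1924 = - \frac{831752}{1647}$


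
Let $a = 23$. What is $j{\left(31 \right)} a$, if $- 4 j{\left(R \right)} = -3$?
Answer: $\frac{69}{4} \approx 17.25$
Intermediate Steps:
$j{\left(R \right)} = \frac{3}{4}$ ($j{\left(R \right)} = \left(- \frac{1}{4}\right) \left(-3\right) = \frac{3}{4}$)
$j{\left(31 \right)} a = \frac{3}{4} \cdot 23 = \frac{69}{4}$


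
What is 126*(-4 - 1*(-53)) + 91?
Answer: 6265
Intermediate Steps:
126*(-4 - 1*(-53)) + 91 = 126*(-4 + 53) + 91 = 126*49 + 91 = 6174 + 91 = 6265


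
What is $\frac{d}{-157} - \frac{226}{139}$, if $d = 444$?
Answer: $- \frac{97198}{21823} \approx -4.4539$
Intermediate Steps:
$\frac{d}{-157} - \frac{226}{139} = \frac{444}{-157} - \frac{226}{139} = 444 \left(- \frac{1}{157}\right) - \frac{226}{139} = - \frac{444}{157} - \frac{226}{139} = - \frac{97198}{21823}$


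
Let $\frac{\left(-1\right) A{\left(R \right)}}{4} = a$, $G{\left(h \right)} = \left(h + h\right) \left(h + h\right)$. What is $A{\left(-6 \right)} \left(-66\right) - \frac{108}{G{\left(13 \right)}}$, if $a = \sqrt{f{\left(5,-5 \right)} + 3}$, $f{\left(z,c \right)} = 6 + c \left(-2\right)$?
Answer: $- \frac{27}{169} + 264 \sqrt{19} \approx 1150.6$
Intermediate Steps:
$f{\left(z,c \right)} = 6 - 2 c$
$G{\left(h \right)} = 4 h^{2}$ ($G{\left(h \right)} = 2 h 2 h = 4 h^{2}$)
$a = \sqrt{19}$ ($a = \sqrt{\left(6 - -10\right) + 3} = \sqrt{\left(6 + 10\right) + 3} = \sqrt{16 + 3} = \sqrt{19} \approx 4.3589$)
$A{\left(R \right)} = - 4 \sqrt{19}$
$A{\left(-6 \right)} \left(-66\right) - \frac{108}{G{\left(13 \right)}} = - 4 \sqrt{19} \left(-66\right) - \frac{108}{4 \cdot 13^{2}} = 264 \sqrt{19} - \frac{108}{4 \cdot 169} = 264 \sqrt{19} - \frac{108}{676} = 264 \sqrt{19} - \frac{27}{169} = - \frac{27}{169} + 264 \sqrt{19}$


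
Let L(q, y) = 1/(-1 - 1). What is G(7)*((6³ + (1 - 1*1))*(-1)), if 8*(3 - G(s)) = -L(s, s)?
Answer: -1269/2 ≈ -634.50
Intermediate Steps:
L(q, y) = -½ (L(q, y) = 1/(-2) = -½)
G(s) = 47/16 (G(s) = 3 - (-1)*(-1)/(8*2) = 3 - ⅛*½ = 3 - 1/16 = 47/16)
G(7)*((6³ + (1 - 1*1))*(-1)) = 47*((6³ + (1 - 1*1))*(-1))/16 = 47*((216 + (1 - 1))*(-1))/16 = 47*((216 + 0)*(-1))/16 = 47*(216*(-1))/16 = (47/16)*(-216) = -1269/2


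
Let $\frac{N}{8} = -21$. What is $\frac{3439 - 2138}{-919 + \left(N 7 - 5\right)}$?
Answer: $- \frac{1301}{2100} \approx -0.61952$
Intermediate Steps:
$N = -168$ ($N = 8 \left(-21\right) = -168$)
$\frac{3439 - 2138}{-919 + \left(N 7 - 5\right)} = \frac{3439 - 2138}{-919 - 1181} = \frac{1301}{-919 - 1181} = \frac{1301}{-2100} = 1301 \left(- \frac{1}{2100}\right) = - \frac{1301}{2100}$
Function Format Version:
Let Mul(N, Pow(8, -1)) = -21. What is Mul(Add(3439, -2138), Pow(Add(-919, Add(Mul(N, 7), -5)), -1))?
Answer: Rational(-1301, 2100) ≈ -0.61952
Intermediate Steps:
N = -168 (N = Mul(8, -21) = -168)
Mul(Add(3439, -2138), Pow(Add(-919, Add(Mul(N, 7), -5)), -1)) = Mul(Add(3439, -2138), Pow(Add(-919, Add(Mul(-168, 7), -5)), -1)) = Mul(1301, Pow(Add(-919, Add(-1176, -5)), -1)) = Mul(1301, Pow(Add(-919, -1181), -1)) = Mul(1301, Pow(-2100, -1)) = Mul(1301, Rational(-1, 2100)) = Rational(-1301, 2100)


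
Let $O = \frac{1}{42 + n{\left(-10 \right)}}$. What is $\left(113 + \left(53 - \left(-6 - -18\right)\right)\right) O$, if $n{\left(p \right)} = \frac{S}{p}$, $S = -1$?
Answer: $\frac{1540}{421} \approx 3.658$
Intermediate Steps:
$n{\left(p \right)} = - \frac{1}{p}$
$O = \frac{10}{421}$ ($O = \frac{1}{42 - \frac{1}{-10}} = \frac{1}{42 - - \frac{1}{10}} = \frac{1}{42 + \frac{1}{10}} = \frac{1}{\frac{421}{10}} = \frac{10}{421} \approx 0.023753$)
$\left(113 + \left(53 - \left(-6 - -18\right)\right)\right) O = \left(113 + \left(53 - \left(-6 - -18\right)\right)\right) \frac{10}{421} = \left(113 + \left(53 - \left(-6 + 18\right)\right)\right) \frac{10}{421} = \left(113 + \left(53 - 12\right)\right) \frac{10}{421} = \left(113 + 41\right) \frac{10}{421} = 154 \cdot \frac{10}{421} = \frac{1540}{421}$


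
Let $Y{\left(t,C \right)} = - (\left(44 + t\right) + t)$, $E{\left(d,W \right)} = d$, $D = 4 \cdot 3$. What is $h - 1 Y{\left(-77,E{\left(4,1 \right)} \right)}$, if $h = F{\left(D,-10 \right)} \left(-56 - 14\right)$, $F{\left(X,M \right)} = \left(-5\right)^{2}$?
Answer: $-1860$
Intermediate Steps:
$D = 12$
$Y{\left(t,C \right)} = -44 - 2 t$ ($Y{\left(t,C \right)} = - (44 + 2 t) = -44 - 2 t$)
$F{\left(X,M \right)} = 25$
$h = -1750$ ($h = 25 \left(-56 - 14\right) = 25 \left(-70\right) = -1750$)
$h - 1 Y{\left(-77,E{\left(4,1 \right)} \right)} = -1750 - 1 \left(-44 - -154\right) = -1750 - 1 \left(-44 + 154\right) = -1750 - 1 \cdot 110 = -1750 - 110 = -1860$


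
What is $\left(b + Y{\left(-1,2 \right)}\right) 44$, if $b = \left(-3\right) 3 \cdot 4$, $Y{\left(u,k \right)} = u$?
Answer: $-1628$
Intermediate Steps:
$b = -36$ ($b = \left(-9\right) 4 = -36$)
$\left(b + Y{\left(-1,2 \right)}\right) 44 = \left(-36 - 1\right) 44 = \left(-37\right) 44 = -1628$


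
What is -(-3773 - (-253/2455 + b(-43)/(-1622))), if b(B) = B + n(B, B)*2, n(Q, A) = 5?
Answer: 15023794379/3982010 ≈ 3772.9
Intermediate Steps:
b(B) = 10 + B (b(B) = B + 5*2 = B + 10 = 10 + B)
-(-3773 - (-253/2455 + b(-43)/(-1622))) = -(-3773 - (-253/2455 + (10 - 43)/(-1622))) = -(-3773 - (-253*1/2455 - 33*(-1/1622))) = -(-3773 - (-253/2455 + 33/1622)) = -(-3773 - 1*(-329351/3982010)) = -(-3773 + 329351/3982010) = -1*(-15023794379/3982010) = 15023794379/3982010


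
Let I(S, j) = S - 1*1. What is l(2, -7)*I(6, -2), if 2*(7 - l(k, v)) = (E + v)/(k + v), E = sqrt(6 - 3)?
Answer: 63/2 + sqrt(3)/2 ≈ 32.366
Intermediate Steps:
E = sqrt(3) ≈ 1.7320
l(k, v) = 7 - (v + sqrt(3))/(2*(k + v)) (l(k, v) = 7 - (sqrt(3) + v)/(2*(k + v)) = 7 - (v + sqrt(3))/(2*(k + v)))
I(S, j) = -1 + S (I(S, j) = S - 1 = -1 + S)
l(2, -7)*I(6, -2) = ((-sqrt(3) + 13*(-7) + 14*2)/(2*(2 - 7)))*(-1 + 6) = ((1/2)*(-sqrt(3) - 91 + 28)/(-5))*5 = ((1/2)*(-1/5)*(-63 - sqrt(3)))*5 = (63/10 + sqrt(3)/10)*5 = 63/2 + sqrt(3)/2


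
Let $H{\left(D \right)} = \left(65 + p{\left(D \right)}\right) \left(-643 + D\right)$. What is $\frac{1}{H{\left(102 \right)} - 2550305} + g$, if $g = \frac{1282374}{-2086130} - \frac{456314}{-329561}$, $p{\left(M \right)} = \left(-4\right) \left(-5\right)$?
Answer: $\frac{137424122710191881}{178496777991806970} \approx 0.7699$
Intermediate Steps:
$p{\left(M \right)} = 20$
$H{\left(D \right)} = -54655 + 85 D$ ($H{\left(D \right)} = \left(65 + 20\right) \left(-643 + D\right) = 85 \left(-643 + D\right) = -54655 + 85 D$)
$g = \frac{264654933503}{343753544465}$ ($g = 1282374 \left(- \frac{1}{2086130}\right) - - \frac{456314}{329561} = - \frac{641187}{1043065} + \frac{456314}{329561} = \frac{264654933503}{343753544465} \approx 0.7699$)
$\frac{1}{H{\left(102 \right)} - 2550305} + g = \frac{1}{\left(-54655 + 85 \cdot 102\right) - 2550305} + \frac{264654933503}{343753544465} = \frac{1}{\left(-54655 + 8670\right) - 2550305} + \frac{264654933503}{343753544465} = \frac{1}{-45985 - 2550305} + \frac{264654933503}{343753544465} = \frac{1}{-2596290} + \frac{264654933503}{343753544465} = - \frac{1}{2596290} + \frac{264654933503}{343753544465} = \frac{137424122710191881}{178496777991806970}$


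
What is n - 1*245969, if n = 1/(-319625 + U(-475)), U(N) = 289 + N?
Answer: -78663591860/319811 ≈ -2.4597e+5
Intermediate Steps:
n = -1/319811 (n = 1/(-319625 + (289 - 475)) = 1/(-319625 - 186) = 1/(-319811) = -1/319811 ≈ -3.1268e-6)
n - 1*245969 = -1/319811 - 1*245969 = -1/319811 - 245969 = -78663591860/319811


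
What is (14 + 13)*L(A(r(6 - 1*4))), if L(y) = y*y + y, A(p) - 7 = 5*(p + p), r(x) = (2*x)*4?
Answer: 757512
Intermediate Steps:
r(x) = 8*x
A(p) = 7 + 10*p (A(p) = 7 + 5*(p + p) = 7 + 5*(2*p) = 7 + 10*p)
L(y) = y + y² (L(y) = y² + y = y + y²)
(14 + 13)*L(A(r(6 - 1*4))) = (14 + 13)*((7 + 10*(8*(6 - 1*4)))*(1 + (7 + 10*(8*(6 - 1*4))))) = 27*((7 + 10*(8*(6 - 4)))*(1 + (7 + 10*(8*(6 - 4))))) = 27*((7 + 10*(8*2))*(1 + (7 + 10*(8*2)))) = 27*((7 + 10*16)*(1 + (7 + 10*16))) = 27*((7 + 160)*(1 + (7 + 160))) = 27*(167*(1 + 167)) = 27*(167*168) = 27*28056 = 757512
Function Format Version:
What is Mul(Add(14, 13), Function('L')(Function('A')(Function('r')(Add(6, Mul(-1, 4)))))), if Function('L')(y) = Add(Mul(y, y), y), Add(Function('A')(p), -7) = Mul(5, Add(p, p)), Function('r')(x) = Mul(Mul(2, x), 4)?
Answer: 757512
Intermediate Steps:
Function('r')(x) = Mul(8, x)
Function('A')(p) = Add(7, Mul(10, p)) (Function('A')(p) = Add(7, Mul(5, Add(p, p))) = Add(7, Mul(5, Mul(2, p))) = Add(7, Mul(10, p)))
Function('L')(y) = Add(y, Pow(y, 2)) (Function('L')(y) = Add(Pow(y, 2), y) = Add(y, Pow(y, 2)))
Mul(Add(14, 13), Function('L')(Function('A')(Function('r')(Add(6, Mul(-1, 4)))))) = Mul(Add(14, 13), Mul(Add(7, Mul(10, Mul(8, Add(6, Mul(-1, 4))))), Add(1, Add(7, Mul(10, Mul(8, Add(6, Mul(-1, 4)))))))) = Mul(27, Mul(Add(7, Mul(10, Mul(8, Add(6, -4)))), Add(1, Add(7, Mul(10, Mul(8, Add(6, -4))))))) = Mul(27, Mul(Add(7, Mul(10, Mul(8, 2))), Add(1, Add(7, Mul(10, Mul(8, 2)))))) = Mul(27, Mul(Add(7, Mul(10, 16)), Add(1, Add(7, Mul(10, 16))))) = Mul(27, Mul(Add(7, 160), Add(1, Add(7, 160)))) = Mul(27, Mul(167, Add(1, 167))) = Mul(27, Mul(167, 168)) = Mul(27, 28056) = 757512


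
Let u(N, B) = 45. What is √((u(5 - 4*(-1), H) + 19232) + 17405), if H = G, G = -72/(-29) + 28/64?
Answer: √36682 ≈ 191.53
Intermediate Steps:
G = 1355/464 (G = -72*(-1/29) + 28*(1/64) = 72/29 + 7/16 = 1355/464 ≈ 2.9203)
H = 1355/464 ≈ 2.9203
√((u(5 - 4*(-1), H) + 19232) + 17405) = √((45 + 19232) + 17405) = √(19277 + 17405) = √36682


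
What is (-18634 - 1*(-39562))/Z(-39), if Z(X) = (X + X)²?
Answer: 1744/507 ≈ 3.4398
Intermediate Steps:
Z(X) = 4*X² (Z(X) = (2*X)² = 4*X²)
(-18634 - 1*(-39562))/Z(-39) = (-18634 - 1*(-39562))/((4*(-39)²)) = (-18634 + 39562)/((4*1521)) = 20928/6084 = 20928*(1/6084) = 1744/507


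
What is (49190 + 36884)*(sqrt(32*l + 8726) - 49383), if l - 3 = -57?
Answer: -4250592342 + 86074*sqrt(6998) ≈ -4.2434e+9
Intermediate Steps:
l = -54 (l = 3 - 57 = -54)
(49190 + 36884)*(sqrt(32*l + 8726) - 49383) = (49190 + 36884)*(sqrt(32*(-54) + 8726) - 49383) = 86074*(sqrt(-1728 + 8726) - 49383) = 86074*(sqrt(6998) - 49383) = 86074*(-49383 + sqrt(6998)) = -4250592342 + 86074*sqrt(6998)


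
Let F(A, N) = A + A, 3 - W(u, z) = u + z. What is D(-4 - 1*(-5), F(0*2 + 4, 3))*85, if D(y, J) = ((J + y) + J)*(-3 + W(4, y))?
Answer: -7225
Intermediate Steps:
W(u, z) = 3 - u - z (W(u, z) = 3 - (u + z) = 3 + (-u - z) = 3 - u - z)
F(A, N) = 2*A
D(y, J) = (-4 - y)*(y + 2*J) (D(y, J) = ((J + y) + J)*(-3 + (3 - 1*4 - y)) = (y + 2*J)*(-3 + (3 - 4 - y)) = (y + 2*J)*(-3 + (-1 - y)) = (y + 2*J)*(-4 - y) = (-4 - y)*(y + 2*J))
D(-4 - 1*(-5), F(0*2 + 4, 3))*85 = (-(-4 - 1*(-5))² - 16*(0*2 + 4) - 4*(-4 - 1*(-5)) - 2*2*(0*2 + 4)*(-4 - 1*(-5)))*85 = (-(-4 + 5)² - 16*(0 + 4) - 4*(-4 + 5) - 2*2*(0 + 4)*(-4 + 5))*85 = (-1*1² - 16*4 - 4*1 - 2*2*4*1)*85 = (-1*1 - 8*8 - 4 - 2*8*1)*85 = (-1 - 64 - 4 - 16)*85 = -85*85 = -7225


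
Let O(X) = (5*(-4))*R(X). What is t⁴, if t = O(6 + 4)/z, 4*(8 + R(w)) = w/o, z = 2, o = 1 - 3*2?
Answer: 52200625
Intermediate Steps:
o = -5 (o = 1 - 6 = -5)
R(w) = -8 - w/20 (R(w) = -8 + (w/(-5))/4 = -8 + (w*(-⅕))/4 = -8 + (-w/5)/4 = -8 - w/20)
O(X) = 160 + X (O(X) = (5*(-4))*(-8 - X/20) = -20*(-8 - X/20) = 160 + X)
t = 85 (t = (160 + (6 + 4))/2 = (160 + 10)*(½) = 170*(½) = 85)
t⁴ = 85⁴ = 52200625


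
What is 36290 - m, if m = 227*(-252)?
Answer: 93494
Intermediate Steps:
m = -57204
36290 - m = 36290 - 1*(-57204) = 36290 + 57204 = 93494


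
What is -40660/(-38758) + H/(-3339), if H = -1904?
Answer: 14968498/9243783 ≈ 1.6193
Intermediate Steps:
-40660/(-38758) + H/(-3339) = -40660/(-38758) - 1904/(-3339) = -40660*(-1/38758) - 1904*(-1/3339) = 20330/19379 + 272/477 = 14968498/9243783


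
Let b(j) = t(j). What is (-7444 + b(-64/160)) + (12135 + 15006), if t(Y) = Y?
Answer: 98483/5 ≈ 19697.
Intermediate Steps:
b(j) = j
(-7444 + b(-64/160)) + (12135 + 15006) = (-7444 - 64/160) + (12135 + 15006) = (-7444 - 64*1/160) + 27141 = (-7444 - ⅖) + 27141 = -37222/5 + 27141 = 98483/5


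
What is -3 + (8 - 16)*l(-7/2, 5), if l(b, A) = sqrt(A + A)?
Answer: -3 - 8*sqrt(10) ≈ -28.298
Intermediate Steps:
l(b, A) = sqrt(2)*sqrt(A) (l(b, A) = sqrt(2*A) = sqrt(2)*sqrt(A))
-3 + (8 - 16)*l(-7/2, 5) = -3 + (8 - 16)*(sqrt(2)*sqrt(5)) = -3 - 8*sqrt(10)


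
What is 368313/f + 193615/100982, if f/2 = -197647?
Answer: 9835466111/9979394677 ≈ 0.98558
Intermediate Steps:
f = -395294 (f = 2*(-197647) = -395294)
368313/f + 193615/100982 = 368313/(-395294) + 193615/100982 = 368313*(-1/395294) + 193615*(1/100982) = -368313/395294 + 193615/100982 = 9835466111/9979394677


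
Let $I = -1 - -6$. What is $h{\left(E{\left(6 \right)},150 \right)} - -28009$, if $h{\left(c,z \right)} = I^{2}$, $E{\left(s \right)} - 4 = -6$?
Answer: $28034$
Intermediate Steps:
$E{\left(s \right)} = -2$ ($E{\left(s \right)} = 4 - 6 = -2$)
$I = 5$ ($I = -1 + 6 = 5$)
$h{\left(c,z \right)} = 25$ ($h{\left(c,z \right)} = 5^{2} = 25$)
$h{\left(E{\left(6 \right)},150 \right)} - -28009 = 25 - -28009 = 25 + 28009 = 28034$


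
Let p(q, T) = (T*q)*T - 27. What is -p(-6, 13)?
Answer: 1041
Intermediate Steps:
p(q, T) = -27 + q*T**2 (p(q, T) = q*T**2 - 27 = -27 + q*T**2)
-p(-6, 13) = -(-27 - 6*13**2) = -(-27 - 6*169) = -(-27 - 1014) = -1*(-1041) = 1041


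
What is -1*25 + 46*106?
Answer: 4851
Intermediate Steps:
-1*25 + 46*106 = -25 + 4876 = 4851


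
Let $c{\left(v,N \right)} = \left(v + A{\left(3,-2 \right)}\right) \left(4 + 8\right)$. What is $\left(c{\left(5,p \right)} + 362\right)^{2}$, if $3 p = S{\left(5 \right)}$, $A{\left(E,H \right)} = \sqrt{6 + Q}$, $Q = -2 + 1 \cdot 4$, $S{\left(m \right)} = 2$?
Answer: $179236 + 20256 \sqrt{2} \approx 2.0788 \cdot 10^{5}$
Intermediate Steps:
$Q = 2$ ($Q = -2 + 4 = 2$)
$A{\left(E,H \right)} = 2 \sqrt{2}$ ($A{\left(E,H \right)} = \sqrt{6 + 2} = \sqrt{8} = 2 \sqrt{2}$)
$p = \frac{2}{3}$ ($p = \frac{1}{3} \cdot 2 = \frac{2}{3} \approx 0.66667$)
$c{\left(v,N \right)} = 12 v + 24 \sqrt{2}$ ($c{\left(v,N \right)} = \left(v + 2 \sqrt{2}\right) \left(4 + 8\right) = \left(v + 2 \sqrt{2}\right) 12 = 12 v + 24 \sqrt{2}$)
$\left(c{\left(5,p \right)} + 362\right)^{2} = \left(\left(12 \cdot 5 + 24 \sqrt{2}\right) + 362\right)^{2} = \left(\left(60 + 24 \sqrt{2}\right) + 362\right)^{2} = \left(422 + 24 \sqrt{2}\right)^{2}$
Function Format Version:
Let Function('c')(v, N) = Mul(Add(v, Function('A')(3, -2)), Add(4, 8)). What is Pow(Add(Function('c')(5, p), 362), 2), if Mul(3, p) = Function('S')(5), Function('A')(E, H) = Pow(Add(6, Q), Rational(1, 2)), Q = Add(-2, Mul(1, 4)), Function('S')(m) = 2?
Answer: Add(179236, Mul(20256, Pow(2, Rational(1, 2)))) ≈ 2.0788e+5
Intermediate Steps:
Q = 2 (Q = Add(-2, 4) = 2)
Function('A')(E, H) = Mul(2, Pow(2, Rational(1, 2))) (Function('A')(E, H) = Pow(Add(6, 2), Rational(1, 2)) = Pow(8, Rational(1, 2)) = Mul(2, Pow(2, Rational(1, 2))))
p = Rational(2, 3) (p = Mul(Rational(1, 3), 2) = Rational(2, 3) ≈ 0.66667)
Function('c')(v, N) = Add(Mul(12, v), Mul(24, Pow(2, Rational(1, 2)))) (Function('c')(v, N) = Mul(Add(v, Mul(2, Pow(2, Rational(1, 2)))), Add(4, 8)) = Mul(Add(v, Mul(2, Pow(2, Rational(1, 2)))), 12) = Add(Mul(12, v), Mul(24, Pow(2, Rational(1, 2)))))
Pow(Add(Function('c')(5, p), 362), 2) = Pow(Add(Add(Mul(12, 5), Mul(24, Pow(2, Rational(1, 2)))), 362), 2) = Pow(Add(Add(60, Mul(24, Pow(2, Rational(1, 2)))), 362), 2) = Pow(Add(422, Mul(24, Pow(2, Rational(1, 2)))), 2)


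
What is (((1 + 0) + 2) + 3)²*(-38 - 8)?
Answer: -1656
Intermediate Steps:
(((1 + 0) + 2) + 3)²*(-38 - 8) = ((1 + 2) + 3)²*(-46) = (3 + 3)²*(-46) = 6²*(-46) = 36*(-46) = -1656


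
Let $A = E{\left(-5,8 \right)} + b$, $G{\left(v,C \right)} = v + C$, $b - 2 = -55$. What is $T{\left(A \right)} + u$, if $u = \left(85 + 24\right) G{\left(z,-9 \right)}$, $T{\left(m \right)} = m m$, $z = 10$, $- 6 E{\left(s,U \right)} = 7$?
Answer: $\frac{109549}{36} \approx 3043.0$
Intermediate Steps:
$E{\left(s,U \right)} = - \frac{7}{6}$ ($E{\left(s,U \right)} = \left(- \frac{1}{6}\right) 7 = - \frac{7}{6}$)
$b = -53$ ($b = 2 - 55 = -53$)
$G{\left(v,C \right)} = C + v$
$A = - \frac{325}{6}$ ($A = - \frac{7}{6} - 53 = - \frac{325}{6} \approx -54.167$)
$T{\left(m \right)} = m^{2}$
$u = 109$ ($u = \left(85 + 24\right) \left(-9 + 10\right) = 109 \cdot 1 = 109$)
$T{\left(A \right)} + u = \left(- \frac{325}{6}\right)^{2} + 109 = \frac{105625}{36} + 109 = \frac{109549}{36}$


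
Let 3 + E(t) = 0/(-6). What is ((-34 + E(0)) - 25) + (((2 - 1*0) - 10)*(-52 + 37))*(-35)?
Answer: -4262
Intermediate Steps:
E(t) = -3 (E(t) = -3 + 0/(-6) = -3 + 0*(-⅙) = -3 + 0 = -3)
((-34 + E(0)) - 25) + (((2 - 1*0) - 10)*(-52 + 37))*(-35) = ((-34 - 3) - 25) + (((2 - 1*0) - 10)*(-52 + 37))*(-35) = (-37 - 25) + (((2 + 0) - 10)*(-15))*(-35) = -62 + ((2 - 10)*(-15))*(-35) = -62 - 8*(-15)*(-35) = -62 + 120*(-35) = -62 - 4200 = -4262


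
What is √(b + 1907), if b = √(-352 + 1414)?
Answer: √(1907 + 3*√118) ≈ 44.041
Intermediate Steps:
b = 3*√118 (b = √1062 = 3*√118 ≈ 32.588)
√(b + 1907) = √(3*√118 + 1907) = √(1907 + 3*√118)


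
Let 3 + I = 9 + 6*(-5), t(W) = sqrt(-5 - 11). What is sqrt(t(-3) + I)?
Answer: 2*sqrt(-6 + I) ≈ 0.40685 + 4.9158*I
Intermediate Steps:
t(W) = 4*I (t(W) = sqrt(-16) = 4*I)
I = -24 (I = -3 + (9 + 6*(-5)) = -3 + (9 - 30) = -3 - 21 = -24)
sqrt(t(-3) + I) = sqrt(4*I - 24) = sqrt(-24 + 4*I)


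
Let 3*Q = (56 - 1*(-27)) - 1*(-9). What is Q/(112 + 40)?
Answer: 23/114 ≈ 0.20175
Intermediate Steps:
Q = 92/3 (Q = ((56 - 1*(-27)) - 1*(-9))/3 = ((56 + 27) + 9)/3 = (83 + 9)/3 = (1/3)*92 = 92/3 ≈ 30.667)
Q/(112 + 40) = 92/(3*(112 + 40)) = (92/3)/152 = (92/3)*(1/152) = 23/114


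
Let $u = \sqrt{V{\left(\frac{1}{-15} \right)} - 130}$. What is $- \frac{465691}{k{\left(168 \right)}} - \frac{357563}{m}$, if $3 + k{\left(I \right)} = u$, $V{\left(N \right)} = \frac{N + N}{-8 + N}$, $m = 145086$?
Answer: $\frac{24520170589667}{2439911262} + \frac{20490404 i \sqrt{983}}{16817} \approx 10050.0 + 38201.0 i$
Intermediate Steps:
$V{\left(N \right)} = \frac{2 N}{-8 + N}$
$u = \frac{4 i \sqrt{983}}{11}$ ($u = \sqrt{\frac{2}{\left(-15\right) \left(-8 + \frac{1}{-15}\right)} - 130} = \sqrt{2 \left(- \frac{1}{15}\right) \frac{1}{-8 - \frac{1}{15}} - 130} = \sqrt{2 \left(- \frac{1}{15}\right) \frac{1}{- \frac{121}{15}} - 130} = \sqrt{2 \left(- \frac{1}{15}\right) \left(- \frac{15}{121}\right) - 130} = \sqrt{\frac{2}{121} - 130} = \sqrt{- \frac{15728}{121}} = \frac{4 i \sqrt{983}}{11} \approx 11.401 i$)
$k{\left(I \right)} = -3 + \frac{4 i \sqrt{983}}{11}$
$- \frac{465691}{k{\left(168 \right)}} - \frac{357563}{m} = - \frac{465691}{-3 + \frac{4 i \sqrt{983}}{11}} - \frac{357563}{145086} = - \frac{357563}{145086} - \frac{465691}{-3 + \frac{4 i \sqrt{983}}{11}}$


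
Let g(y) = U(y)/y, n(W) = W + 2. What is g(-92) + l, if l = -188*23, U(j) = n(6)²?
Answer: -99468/23 ≈ -4324.7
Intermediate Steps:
n(W) = 2 + W
U(j) = 64 (U(j) = (2 + 6)² = 8² = 64)
g(y) = 64/y
l = -4324
g(-92) + l = 64/(-92) - 4324 = 64*(-1/92) - 4324 = -16/23 - 4324 = -99468/23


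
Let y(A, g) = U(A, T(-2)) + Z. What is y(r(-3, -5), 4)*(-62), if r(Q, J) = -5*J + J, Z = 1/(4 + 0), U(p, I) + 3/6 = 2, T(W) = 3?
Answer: -217/2 ≈ -108.50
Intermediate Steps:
U(p, I) = 3/2 (U(p, I) = -½ + 2 = 3/2)
Z = ¼ (Z = 1/4 = ¼ ≈ 0.25000)
r(Q, J) = -4*J
y(A, g) = 7/4 (y(A, g) = 3/2 + ¼ = 7/4)
y(r(-3, -5), 4)*(-62) = (7/4)*(-62) = -217/2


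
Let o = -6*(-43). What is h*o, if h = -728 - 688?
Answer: -365328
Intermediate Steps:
o = 258
h = -1416
h*o = -1416*258 = -365328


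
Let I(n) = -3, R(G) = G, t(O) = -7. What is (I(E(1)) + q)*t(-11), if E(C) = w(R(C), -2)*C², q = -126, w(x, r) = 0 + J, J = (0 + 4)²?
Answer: 903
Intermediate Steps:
J = 16 (J = 4² = 16)
w(x, r) = 16 (w(x, r) = 0 + 16 = 16)
E(C) = 16*C²
(I(E(1)) + q)*t(-11) = (-3 - 126)*(-7) = -129*(-7) = 903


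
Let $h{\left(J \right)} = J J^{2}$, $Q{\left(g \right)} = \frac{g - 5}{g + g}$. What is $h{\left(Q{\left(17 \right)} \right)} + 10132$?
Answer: $\frac{49778732}{4913} \approx 10132.0$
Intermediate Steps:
$Q{\left(g \right)} = \frac{-5 + g}{2 g}$
$h{\left(J \right)} = J^{3}$
$h{\left(Q{\left(17 \right)} \right)} + 10132 = \left(\frac{-5 + 17}{2 \cdot 17}\right)^{3} + 10132 = \left(\frac{1}{2} \cdot \frac{1}{17} \cdot 12\right)^{3} + 10132 = \left(\frac{6}{17}\right)^{3} + 10132 = \frac{216}{4913} + 10132 = \frac{49778732}{4913}$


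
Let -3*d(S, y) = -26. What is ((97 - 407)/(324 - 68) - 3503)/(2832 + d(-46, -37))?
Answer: -1345617/1090816 ≈ -1.2336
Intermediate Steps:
d(S, y) = 26/3 (d(S, y) = -⅓*(-26) = 26/3)
((97 - 407)/(324 - 68) - 3503)/(2832 + d(-46, -37)) = ((97 - 407)/(324 - 68) - 3503)/(2832 + 26/3) = (-310/256 - 3503)/(8522/3) = (-310*1/256 - 3503)*(3/8522) = (-155/128 - 3503)*(3/8522) = -448539/128*3/8522 = -1345617/1090816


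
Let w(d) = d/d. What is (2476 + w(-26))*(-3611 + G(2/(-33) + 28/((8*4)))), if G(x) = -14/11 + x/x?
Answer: -98396348/11 ≈ -8.9451e+6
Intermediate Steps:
w(d) = 1
G(x) = -3/11 (G(x) = -14*1/11 + 1 = -14/11 + 1 = -3/11)
(2476 + w(-26))*(-3611 + G(2/(-33) + 28/((8*4)))) = (2476 + 1)*(-3611 - 3/11) = 2477*(-39724/11) = -98396348/11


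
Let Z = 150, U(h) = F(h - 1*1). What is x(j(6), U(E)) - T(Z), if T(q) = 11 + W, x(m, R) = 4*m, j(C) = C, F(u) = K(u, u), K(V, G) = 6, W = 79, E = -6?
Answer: -66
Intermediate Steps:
F(u) = 6
U(h) = 6
T(q) = 90 (T(q) = 11 + 79 = 90)
x(j(6), U(E)) - T(Z) = 4*6 - 1*90 = 24 - 90 = -66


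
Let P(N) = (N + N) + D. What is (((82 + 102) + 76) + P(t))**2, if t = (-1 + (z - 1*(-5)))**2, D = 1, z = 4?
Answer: 151321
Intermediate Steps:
t = 64 (t = (-1 + (4 - 1*(-5)))**2 = (-1 + (4 + 5))**2 = (-1 + 9)**2 = 8**2 = 64)
P(N) = 1 + 2*N (P(N) = (N + N) + 1 = 2*N + 1 = 1 + 2*N)
(((82 + 102) + 76) + P(t))**2 = (((82 + 102) + 76) + (1 + 2*64))**2 = ((184 + 76) + (1 + 128))**2 = (260 + 129)**2 = 389**2 = 151321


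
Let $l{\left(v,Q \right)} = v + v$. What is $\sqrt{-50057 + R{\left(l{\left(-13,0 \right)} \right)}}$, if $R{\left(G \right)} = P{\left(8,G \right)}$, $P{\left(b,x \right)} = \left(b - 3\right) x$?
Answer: $i \sqrt{50187} \approx 224.02 i$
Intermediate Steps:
$l{\left(v,Q \right)} = 2 v$
$P{\left(b,x \right)} = x \left(-3 + b\right)$ ($P{\left(b,x \right)} = \left(-3 + b\right) x = x \left(-3 + b\right)$)
$R{\left(G \right)} = 5 G$ ($R{\left(G \right)} = G \left(-3 + 8\right) = G 5 = 5 G$)
$\sqrt{-50057 + R{\left(l{\left(-13,0 \right)} \right)}} = \sqrt{-50057 + 5 \cdot 2 \left(-13\right)} = \sqrt{-50057 + 5 \left(-26\right)} = \sqrt{-50057 - 130} = \sqrt{-50187} = i \sqrt{50187}$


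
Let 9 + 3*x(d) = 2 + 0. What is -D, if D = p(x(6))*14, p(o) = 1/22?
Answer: -7/11 ≈ -0.63636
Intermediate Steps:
x(d) = -7/3 (x(d) = -3 + (2 + 0)/3 = -3 + (⅓)*2 = -3 + ⅔ = -7/3)
p(o) = 1/22 (p(o) = 1*(1/22) = 1/22)
D = 7/11 (D = (1/22)*14 = 7/11 ≈ 0.63636)
-D = -1*7/11 = -7/11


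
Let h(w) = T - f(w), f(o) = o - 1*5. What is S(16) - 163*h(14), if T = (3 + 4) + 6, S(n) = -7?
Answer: -659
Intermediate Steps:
T = 13 (T = 7 + 6 = 13)
f(o) = -5 + o (f(o) = o - 5 = -5 + o)
h(w) = 18 - w (h(w) = 13 - (-5 + w) = 13 + (5 - w) = 18 - w)
S(16) - 163*h(14) = -7 - 163*(18 - 1*14) = -7 - 163*(18 - 14) = -7 - 163*4 = -7 - 652 = -659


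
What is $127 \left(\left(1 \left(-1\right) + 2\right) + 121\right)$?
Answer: $15494$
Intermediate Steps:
$127 \left(\left(1 \left(-1\right) + 2\right) + 121\right) = 127 \left(\left(-1 + 2\right) + 121\right) = 127 \left(1 + 121\right) = 127 \cdot 122 = 15494$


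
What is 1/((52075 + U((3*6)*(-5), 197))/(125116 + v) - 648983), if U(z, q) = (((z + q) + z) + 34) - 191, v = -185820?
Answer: -60704/39395915967 ≈ -1.5409e-6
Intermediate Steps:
U(z, q) = -157 + q + 2*z (U(z, q) = (((q + z) + z) + 34) - 191 = ((q + 2*z) + 34) - 191 = (34 + q + 2*z) - 191 = -157 + q + 2*z)
1/((52075 + U((3*6)*(-5), 197))/(125116 + v) - 648983) = 1/((52075 + (-157 + 197 + 2*((3*6)*(-5))))/(125116 - 185820) - 648983) = 1/((52075 + (-157 + 197 + 2*(18*(-5))))/(-60704) - 648983) = 1/((52075 + (-157 + 197 + 2*(-90)))*(-1/60704) - 648983) = 1/((52075 + (-157 + 197 - 180))*(-1/60704) - 648983) = 1/((52075 - 140)*(-1/60704) - 648983) = 1/(51935*(-1/60704) - 648983) = 1/(-51935/60704 - 648983) = 1/(-39395915967/60704) = -60704/39395915967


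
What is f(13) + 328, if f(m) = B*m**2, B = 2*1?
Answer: 666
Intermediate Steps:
B = 2
f(m) = 2*m**2
f(13) + 328 = 2*13**2 + 328 = 2*169 + 328 = 338 + 328 = 666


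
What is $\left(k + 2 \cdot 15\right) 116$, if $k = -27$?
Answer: $348$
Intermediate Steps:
$\left(k + 2 \cdot 15\right) 116 = \left(-27 + 2 \cdot 15\right) 116 = \left(-27 + 30\right) 116 = 3 \cdot 116 = 348$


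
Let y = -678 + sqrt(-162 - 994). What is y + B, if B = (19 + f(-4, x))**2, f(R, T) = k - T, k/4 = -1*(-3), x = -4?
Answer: 547 + 34*I ≈ 547.0 + 34.0*I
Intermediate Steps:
k = 12 (k = 4*(-1*(-3)) = 4*3 = 12)
f(R, T) = 12 - T
y = -678 + 34*I (y = -678 + sqrt(-1156) = -678 + 34*I ≈ -678.0 + 34.0*I)
B = 1225 (B = (19 + (12 - 1*(-4)))**2 = (19 + (12 + 4))**2 = (19 + 16)**2 = 35**2 = 1225)
y + B = (-678 + 34*I) + 1225 = 547 + 34*I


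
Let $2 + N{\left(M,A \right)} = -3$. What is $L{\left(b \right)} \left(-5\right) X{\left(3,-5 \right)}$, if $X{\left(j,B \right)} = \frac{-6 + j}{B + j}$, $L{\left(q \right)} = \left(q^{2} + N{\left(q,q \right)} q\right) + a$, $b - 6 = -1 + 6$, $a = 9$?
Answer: $- \frac{1125}{2} \approx -562.5$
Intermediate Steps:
$N{\left(M,A \right)} = -5$ ($N{\left(M,A \right)} = -2 - 3 = -5$)
$b = 11$ ($b = 6 + \left(-1 + 6\right) = 6 + 5 = 11$)
$L{\left(q \right)} = 9 + q^{2} - 5 q$ ($L{\left(q \right)} = \left(q^{2} - 5 q\right) + 9 = 9 + q^{2} - 5 q$)
$X{\left(j,B \right)} = \frac{-6 + j}{B + j}$
$L{\left(b \right)} \left(-5\right) X{\left(3,-5 \right)} = \left(9 + 11^{2} - 55\right) \left(-5\right) \frac{-6 + 3}{-5 + 3} = \left(9 + 121 - 55\right) \left(-5\right) \frac{1}{-2} \left(-3\right) = 75 \left(-5\right) \left(\left(- \frac{1}{2}\right) \left(-3\right)\right) = \left(-375\right) \frac{3}{2} = - \frac{1125}{2}$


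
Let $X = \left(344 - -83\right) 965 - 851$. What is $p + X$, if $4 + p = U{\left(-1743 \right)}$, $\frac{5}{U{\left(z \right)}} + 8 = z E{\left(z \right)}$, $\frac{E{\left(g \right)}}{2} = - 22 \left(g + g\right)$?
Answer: $\frac{21986725836799}{53469664} \approx 4.112 \cdot 10^{5}$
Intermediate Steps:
$E{\left(g \right)} = - 88 g$ ($E{\left(g \right)} = 2 \left(- 22 \left(g + g\right)\right) = 2 \left(- 22 \cdot 2 g\right) = 2 \left(- 44 g\right) = - 88 g$)
$U{\left(z \right)} = \frac{5}{-8 - 88 z^{2}}$ ($U{\left(z \right)} = \frac{5}{-8 + z \left(- 88 z\right)} = \frac{5}{-8 - 88 z^{2}}$)
$X = 411204$ ($X = \left(344 + 83\right) 965 - 851 = 427 \cdot 965 - 851 = 412055 - 851 = 411204$)
$p = - \frac{213878657}{53469664}$ ($p = -4 + \frac{5}{8 \left(-1 - 11 \left(-1743\right)^{2}\right)} = -4 + \frac{5}{8 \left(-1 - 33418539\right)} = -4 + \frac{5}{8 \left(-33418540\right)} = -4 + \frac{5}{8} \left(- \frac{1}{33418540}\right) = -4 - \frac{1}{53469664} = - \frac{213878657}{53469664} \approx -4.0$)
$p + X = - \frac{213878657}{53469664} + 411204 = \frac{21986725836799}{53469664}$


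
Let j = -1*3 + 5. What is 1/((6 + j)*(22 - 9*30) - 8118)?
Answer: -1/10102 ≈ -9.8990e-5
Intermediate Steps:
j = 2 (j = -3 + 5 = 2)
1/((6 + j)*(22 - 9*30) - 8118) = 1/((6 + 2)*(22 - 9*30) - 8118) = 1/(8*(22 - 270) - 8118) = 1/(8*(-248) - 8118) = 1/(-1984 - 8118) = 1/(-10102) = -1/10102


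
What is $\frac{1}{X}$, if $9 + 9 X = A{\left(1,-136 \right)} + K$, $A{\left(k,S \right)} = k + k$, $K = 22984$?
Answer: $\frac{1}{2553} \approx 0.0003917$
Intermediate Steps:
$A{\left(k,S \right)} = 2 k$
$X = 2553$ ($X = -1 + \frac{2 \cdot 1 + 22984}{9} = -1 + \frac{2 + 22984}{9} = -1 + \frac{1}{9} \cdot 22986 = -1 + 2554 = 2553$)
$\frac{1}{X} = \frac{1}{2553}$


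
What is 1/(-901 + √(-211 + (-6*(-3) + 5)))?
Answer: -901/811989 - 2*I*√47/811989 ≈ -0.0011096 - 1.6886e-5*I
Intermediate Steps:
1/(-901 + √(-211 + (-6*(-3) + 5))) = 1/(-901 + √(-211 + (-2*(-9) + 5))) = 1/(-901 + √(-211 + (18 + 5))) = 1/(-901 + √(-211 + 23)) = 1/(-901 + √(-188)) = 1/(-901 + 2*I*√47)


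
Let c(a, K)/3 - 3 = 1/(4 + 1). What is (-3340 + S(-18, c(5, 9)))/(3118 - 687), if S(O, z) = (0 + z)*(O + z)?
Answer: -85516/60775 ≈ -1.4071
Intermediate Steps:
c(a, K) = 48/5 (c(a, K) = 9 + 3/(4 + 1) = 9 + 3/5 = 9 + 3*(⅕) = 9 + ⅗ = 48/5)
S(O, z) = z*(O + z)
(-3340 + S(-18, c(5, 9)))/(3118 - 687) = (-3340 + 48*(-18 + 48/5)/5)/(3118 - 687) = (-3340 + (48/5)*(-42/5))/2431 = (-3340 - 2016/25)*(1/2431) = -85516/25*1/2431 = -85516/60775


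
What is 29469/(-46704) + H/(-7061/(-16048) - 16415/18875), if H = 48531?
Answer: -45771206565094907/405239850512 ≈ -1.1295e+5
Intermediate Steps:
29469/(-46704) + H/(-7061/(-16048) - 16415/18875) = 29469/(-46704) + 48531/(-7061/(-16048) - 16415/18875) = 29469*(-1/46704) + 48531/(-7061*(-1/16048) - 16415*1/18875) = -9823/15568 + 48531/(7061/16048 - 3283/3775) = -9823/15568 + 48531/(-26030309/60581200) = -9823/15568 + 48531*(-60581200/26030309) = -9823/15568 - 2940066217200/26030309 = -45771206565094907/405239850512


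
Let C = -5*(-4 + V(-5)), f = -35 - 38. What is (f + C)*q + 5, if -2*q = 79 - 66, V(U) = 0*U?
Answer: 699/2 ≈ 349.50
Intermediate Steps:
V(U) = 0
f = -73
q = -13/2 (q = -(79 - 66)/2 = -½*13 = -13/2 ≈ -6.5000)
C = 20 (C = -5*(-4 + 0) = -5*(-4) = 20)
(f + C)*q + 5 = (-73 + 20)*(-13/2) + 5 = -53*(-13/2) + 5 = 689/2 + 5 = 699/2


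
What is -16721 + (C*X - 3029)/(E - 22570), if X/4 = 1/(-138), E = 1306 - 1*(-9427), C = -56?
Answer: -13656718024/816753 ≈ -16721.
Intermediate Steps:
E = 10733 (E = 1306 + 9427 = 10733)
X = -2/69 (X = 4/(-138) = 4*(-1/138) = -2/69 ≈ -0.028986)
-16721 + (C*X - 3029)/(E - 22570) = -16721 + (-56*(-2/69) - 3029)/(10733 - 22570) = -16721 + (112/69 - 3029)/(-11837) = -16721 - 208889/69*(-1/11837) = -16721 + 208889/816753 = -13656718024/816753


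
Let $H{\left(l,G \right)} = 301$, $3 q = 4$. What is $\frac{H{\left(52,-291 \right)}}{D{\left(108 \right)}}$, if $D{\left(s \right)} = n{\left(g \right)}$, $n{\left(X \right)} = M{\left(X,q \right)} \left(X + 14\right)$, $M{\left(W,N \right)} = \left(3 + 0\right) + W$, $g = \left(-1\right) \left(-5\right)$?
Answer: $\frac{301}{152} \approx 1.9803$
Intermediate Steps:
$g = 5$
$q = \frac{4}{3}$ ($q = \frac{1}{3} \cdot 4 = \frac{4}{3} \approx 1.3333$)
$M{\left(W,N \right)} = 3 + W$
$n{\left(X \right)} = \left(3 + X\right) \left(14 + X\right)$ ($n{\left(X \right)} = \left(3 + X\right) \left(X + 14\right) = \left(3 + X\right) \left(14 + X\right)$)
$D{\left(s \right)} = 152$ ($D{\left(s \right)} = \left(3 + 5\right) \left(14 + 5\right) = 8 \cdot 19 = 152$)
$\frac{H{\left(52,-291 \right)}}{D{\left(108 \right)}} = \frac{301}{152}$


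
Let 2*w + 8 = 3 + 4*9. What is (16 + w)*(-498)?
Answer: -15687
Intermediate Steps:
w = 31/2 (w = -4 + (3 + 4*9)/2 = -4 + (3 + 36)/2 = -4 + (½)*39 = -4 + 39/2 = 31/2 ≈ 15.500)
(16 + w)*(-498) = (16 + 31/2)*(-498) = (63/2)*(-498) = -15687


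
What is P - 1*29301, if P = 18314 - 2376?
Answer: -13363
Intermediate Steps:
P = 15938
P - 1*29301 = 15938 - 1*29301 = 15938 - 29301 = -13363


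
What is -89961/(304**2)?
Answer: -89961/92416 ≈ -0.97344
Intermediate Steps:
-89961/(304**2) = -89961/92416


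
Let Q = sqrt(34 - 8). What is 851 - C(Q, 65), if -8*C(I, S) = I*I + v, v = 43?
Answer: 6877/8 ≈ 859.63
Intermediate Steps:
Q = sqrt(26) ≈ 5.0990
C(I, S) = -43/8 - I**2/8 (C(I, S) = -(I*I + 43)/8 = -(I**2 + 43)/8 = -(43 + I**2)/8 = -43/8 - I**2/8)
851 - C(Q, 65) = 851 - (-43/8 - (sqrt(26))**2/8) = 851 - (-43/8 - 1/8*26) = 851 - (-43/8 - 13/4) = 851 - 1*(-69/8) = 851 + 69/8 = 6877/8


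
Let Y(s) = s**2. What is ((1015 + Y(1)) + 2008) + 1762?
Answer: 4786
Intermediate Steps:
((1015 + Y(1)) + 2008) + 1762 = ((1015 + 1**2) + 2008) + 1762 = ((1015 + 1) + 2008) + 1762 = (1016 + 2008) + 1762 = 3024 + 1762 = 4786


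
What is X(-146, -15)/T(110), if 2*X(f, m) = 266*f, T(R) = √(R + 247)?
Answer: -2774*√357/51 ≈ -1027.7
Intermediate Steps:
T(R) = √(247 + R)
X(f, m) = 133*f (X(f, m) = (266*f)/2 = 133*f)
X(-146, -15)/T(110) = (133*(-146))/(√(247 + 110)) = -19418*√357/357 = -2774*√357/51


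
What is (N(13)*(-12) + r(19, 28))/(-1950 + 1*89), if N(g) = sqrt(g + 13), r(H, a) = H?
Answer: -19/1861 + 12*sqrt(26)/1861 ≈ 0.022670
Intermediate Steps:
N(g) = sqrt(13 + g)
(N(13)*(-12) + r(19, 28))/(-1950 + 1*89) = (sqrt(13 + 13)*(-12) + 19)/(-1950 + 1*89) = (sqrt(26)*(-12) + 19)/(-1950 + 89) = (-12*sqrt(26) + 19)/(-1861) = (19 - 12*sqrt(26))*(-1/1861) = -19/1861 + 12*sqrt(26)/1861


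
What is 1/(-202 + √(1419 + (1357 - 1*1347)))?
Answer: -202/39375 - √1429/39375 ≈ -0.0060902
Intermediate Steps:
1/(-202 + √(1419 + (1357 - 1*1347))) = 1/(-202 + √(1419 + (1357 - 1347))) = 1/(-202 + √(1419 + 10)) = 1/(-202 + √1429)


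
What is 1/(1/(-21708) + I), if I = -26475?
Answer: -21708/574719301 ≈ -3.7771e-5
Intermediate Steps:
1/(1/(-21708) + I) = 1/(1/(-21708) - 26475) = 1/(-1/21708 - 26475) = 1/(-574719301/21708) = -21708/574719301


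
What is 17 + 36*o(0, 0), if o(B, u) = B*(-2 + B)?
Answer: 17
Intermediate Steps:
17 + 36*o(0, 0) = 17 + 36*(0*(-2 + 0)) = 17 + 36*(0*(-2)) = 17 + 36*0 = 17 + 0 = 17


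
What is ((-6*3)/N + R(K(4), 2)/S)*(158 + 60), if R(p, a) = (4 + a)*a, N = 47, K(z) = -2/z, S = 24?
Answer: 1199/47 ≈ 25.511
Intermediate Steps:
R(p, a) = a*(4 + a)
((-6*3)/N + R(K(4), 2)/S)*(158 + 60) = (-6*3/47 + (2*(4 + 2))/24)*(158 + 60) = (-18*1/47 + (2*6)*(1/24))*218 = (-18/47 + 12*(1/24))*218 = (-18/47 + ½)*218 = (11/94)*218 = 1199/47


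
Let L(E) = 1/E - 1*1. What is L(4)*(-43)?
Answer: 129/4 ≈ 32.250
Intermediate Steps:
L(E) = -1 + 1/E (L(E) = 1/E - 1 = -1 + 1/E)
L(4)*(-43) = ((1 - 1*4)/4)*(-43) = ((1 - 4)/4)*(-43) = ((¼)*(-3))*(-43) = -¾*(-43) = 129/4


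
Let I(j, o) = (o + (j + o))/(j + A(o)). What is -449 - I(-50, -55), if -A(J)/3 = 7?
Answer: -32039/71 ≈ -451.25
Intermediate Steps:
A(J) = -21 (A(J) = -3*7 = -21)
I(j, o) = (j + 2*o)/(-21 + j) (I(j, o) = (o + (j + o))/(j - 21) = (j + 2*o)/(-21 + j))
-449 - I(-50, -55) = -449 - (-50 + 2*(-55))/(-21 - 50) = -449 - (-50 - 110)/(-71) = -449 - (-1)*(-160)/71 = -449 - 1*160/71 = -449 - 160/71 = -32039/71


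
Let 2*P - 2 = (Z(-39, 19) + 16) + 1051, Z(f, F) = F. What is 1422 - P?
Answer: 878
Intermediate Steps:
P = 544 (P = 1 + ((19 + 16) + 1051)/2 = 1 + (35 + 1051)/2 = 1 + (½)*1086 = 1 + 543 = 544)
1422 - P = 1422 - 1*544 = 1422 - 544 = 878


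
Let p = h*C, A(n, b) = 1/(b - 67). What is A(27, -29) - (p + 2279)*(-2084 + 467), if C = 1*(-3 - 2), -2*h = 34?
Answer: 366968447/96 ≈ 3.8226e+6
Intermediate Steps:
h = -17 (h = -½*34 = -17)
A(n, b) = 1/(-67 + b)
C = -5 (C = 1*(-5) = -5)
p = 85 (p = -17*(-5) = 85)
A(27, -29) - (p + 2279)*(-2084 + 467) = 1/(-67 - 29) - (85 + 2279)*(-2084 + 467) = 1/(-96) - 2364*(-1617) = -1/96 - 1*(-3822588) = -1/96 + 3822588 = 366968447/96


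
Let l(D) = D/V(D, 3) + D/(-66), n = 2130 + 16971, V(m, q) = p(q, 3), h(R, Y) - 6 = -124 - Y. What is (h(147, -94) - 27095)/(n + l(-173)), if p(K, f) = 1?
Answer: -1789854/1249421 ≈ -1.4325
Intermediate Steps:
h(R, Y) = -118 - Y (h(R, Y) = 6 + (-124 - Y) = -118 - Y)
V(m, q) = 1
n = 19101
l(D) = 65*D/66 (l(D) = D/1 + D/(-66) = D*1 + D*(-1/66) = D - D/66 = 65*D/66)
(h(147, -94) - 27095)/(n + l(-173)) = ((-118 - 1*(-94)) - 27095)/(19101 + (65/66)*(-173)) = ((-118 + 94) - 27095)/(19101 - 11245/66) = (-24 - 27095)/(1249421/66) = -27119*66/1249421 = -1789854/1249421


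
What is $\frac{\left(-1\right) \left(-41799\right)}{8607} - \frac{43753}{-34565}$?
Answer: $\frac{607121502}{99166985} \approx 6.1222$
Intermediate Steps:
$\frac{\left(-1\right) \left(-41799\right)}{8607} - \frac{43753}{-34565} = 41799 \cdot \frac{1}{8607} - - \frac{43753}{34565} = \frac{13933}{2869} + \frac{43753}{34565} = \frac{607121502}{99166985}$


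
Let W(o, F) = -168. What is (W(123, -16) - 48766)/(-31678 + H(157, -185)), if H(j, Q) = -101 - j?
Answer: 24467/15968 ≈ 1.5323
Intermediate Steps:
(W(123, -16) - 48766)/(-31678 + H(157, -185)) = (-168 - 48766)/(-31678 + (-101 - 1*157)) = -48934/(-31678 + (-101 - 157)) = -48934/(-31678 - 258) = -48934/(-31936) = -48934*(-1/31936) = 24467/15968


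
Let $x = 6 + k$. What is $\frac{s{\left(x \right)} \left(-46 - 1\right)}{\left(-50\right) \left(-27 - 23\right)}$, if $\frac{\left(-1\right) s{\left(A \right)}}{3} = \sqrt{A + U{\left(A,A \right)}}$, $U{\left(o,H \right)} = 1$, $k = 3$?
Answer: $\frac{141 \sqrt{10}}{2500} \approx 0.17835$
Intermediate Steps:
$x = 9$ ($x = 6 + 3 = 9$)
$s{\left(A \right)} = - 3 \sqrt{1 + A}$ ($s{\left(A \right)} = - 3 \sqrt{A + 1} = - 3 \sqrt{1 + A}$)
$\frac{s{\left(x \right)} \left(-46 - 1\right)}{\left(-50\right) \left(-27 - 23\right)} = \frac{- 3 \sqrt{1 + 9} \left(-46 - 1\right)}{\left(-50\right) \left(-27 - 23\right)} = \frac{- 3 \sqrt{10} \left(-47\right)}{\left(-50\right) \left(-50\right)} = \frac{141 \sqrt{10}}{2500}$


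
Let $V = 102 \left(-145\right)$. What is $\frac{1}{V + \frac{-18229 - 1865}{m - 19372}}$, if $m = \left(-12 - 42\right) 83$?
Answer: $- \frac{11927}{176390283} \approx -6.7617 \cdot 10^{-5}$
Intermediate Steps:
$m = -4482$ ($m = \left(-54\right) 83 = -4482$)
$V = -14790$
$\frac{1}{V + \frac{-18229 - 1865}{m - 19372}} = \frac{1}{-14790 + \frac{-18229 - 1865}{-4482 - 19372}} = \frac{1}{-14790 - \frac{20094}{-23854}} = \frac{1}{-14790 - - \frac{10047}{11927}} = \frac{1}{-14790 + \frac{10047}{11927}} = \frac{1}{- \frac{176390283}{11927}} = - \frac{11927}{176390283}$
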